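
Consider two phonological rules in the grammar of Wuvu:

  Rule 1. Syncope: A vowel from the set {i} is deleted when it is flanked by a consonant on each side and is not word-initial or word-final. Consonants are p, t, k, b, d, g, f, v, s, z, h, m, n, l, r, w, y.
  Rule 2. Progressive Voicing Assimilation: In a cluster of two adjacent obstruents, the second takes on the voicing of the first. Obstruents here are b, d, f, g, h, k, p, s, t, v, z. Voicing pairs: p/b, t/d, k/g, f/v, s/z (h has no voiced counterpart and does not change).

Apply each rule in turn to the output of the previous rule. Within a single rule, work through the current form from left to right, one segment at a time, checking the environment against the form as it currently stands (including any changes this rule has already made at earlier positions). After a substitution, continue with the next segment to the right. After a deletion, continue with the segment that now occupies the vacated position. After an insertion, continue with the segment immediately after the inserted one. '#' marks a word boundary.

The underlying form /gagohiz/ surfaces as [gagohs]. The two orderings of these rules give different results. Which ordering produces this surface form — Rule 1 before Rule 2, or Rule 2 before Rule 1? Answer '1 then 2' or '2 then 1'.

Order 1 then 2:
  1 Syncope: [gagohiz] → [gagohz]
  2 Progressive Voicing Assimilation: [gagohz] → [gagohs]
  result: [gagohs]
Order 2 then 1:
  2 Progressive Voicing Assimilation: no change — [gagohiz]
  1 Syncope: [gagohiz] → [gagohz]
  result: [gagohz]

1 then 2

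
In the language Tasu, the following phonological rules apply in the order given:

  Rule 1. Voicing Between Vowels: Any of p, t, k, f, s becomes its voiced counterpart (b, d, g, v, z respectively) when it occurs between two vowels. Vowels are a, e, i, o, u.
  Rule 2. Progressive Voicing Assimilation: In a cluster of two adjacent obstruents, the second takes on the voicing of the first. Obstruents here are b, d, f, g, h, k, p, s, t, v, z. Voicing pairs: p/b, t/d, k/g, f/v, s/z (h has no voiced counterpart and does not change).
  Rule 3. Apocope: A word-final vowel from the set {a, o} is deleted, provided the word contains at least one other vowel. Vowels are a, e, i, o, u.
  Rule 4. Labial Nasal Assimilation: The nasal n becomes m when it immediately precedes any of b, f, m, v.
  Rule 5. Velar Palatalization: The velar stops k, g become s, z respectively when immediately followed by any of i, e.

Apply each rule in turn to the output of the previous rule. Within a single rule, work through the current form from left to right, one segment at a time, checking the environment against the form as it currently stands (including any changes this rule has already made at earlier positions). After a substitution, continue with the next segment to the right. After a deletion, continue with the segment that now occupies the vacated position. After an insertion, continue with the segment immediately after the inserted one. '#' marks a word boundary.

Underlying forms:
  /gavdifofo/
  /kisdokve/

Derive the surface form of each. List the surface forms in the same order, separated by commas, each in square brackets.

/gavdifofo/:
  Rule 1 Voicing Between Vowels: [gavdifofo] → [gavdivovo]
  Rule 2 Progressive Voicing Assimilation: no change — [gavdivovo]
  Rule 3 Apocope: [gavdivovo] → [gavdivov]
  Rule 4 Labial Nasal Assimilation: no change — [gavdivov]
  Rule 5 Velar Palatalization: no change — [gavdivov]
/kisdokve/:
  Rule 1 Voicing Between Vowels: no change — [kisdokve]
  Rule 2 Progressive Voicing Assimilation: [kisdokve] → [kistokfe]
  Rule 3 Apocope: no change — [kistokfe]
  Rule 4 Labial Nasal Assimilation: no change — [kistokfe]
  Rule 5 Velar Palatalization: [kistokfe] → [sistokfe]

[gavdivov], [sistokfe]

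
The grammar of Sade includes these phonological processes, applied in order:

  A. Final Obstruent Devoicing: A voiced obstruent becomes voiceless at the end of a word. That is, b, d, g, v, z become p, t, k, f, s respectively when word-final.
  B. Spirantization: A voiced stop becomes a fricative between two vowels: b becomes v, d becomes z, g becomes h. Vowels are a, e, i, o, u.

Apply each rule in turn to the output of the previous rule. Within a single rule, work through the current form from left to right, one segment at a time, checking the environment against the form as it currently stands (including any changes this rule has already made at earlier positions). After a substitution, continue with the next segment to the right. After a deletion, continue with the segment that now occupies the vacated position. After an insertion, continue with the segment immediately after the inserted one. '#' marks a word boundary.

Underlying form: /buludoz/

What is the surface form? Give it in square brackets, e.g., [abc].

[buluzos]

A Final Obstruent Devoicing: [buludoz] → [buludos]
B Spirantization: [buludos] → [buluzos]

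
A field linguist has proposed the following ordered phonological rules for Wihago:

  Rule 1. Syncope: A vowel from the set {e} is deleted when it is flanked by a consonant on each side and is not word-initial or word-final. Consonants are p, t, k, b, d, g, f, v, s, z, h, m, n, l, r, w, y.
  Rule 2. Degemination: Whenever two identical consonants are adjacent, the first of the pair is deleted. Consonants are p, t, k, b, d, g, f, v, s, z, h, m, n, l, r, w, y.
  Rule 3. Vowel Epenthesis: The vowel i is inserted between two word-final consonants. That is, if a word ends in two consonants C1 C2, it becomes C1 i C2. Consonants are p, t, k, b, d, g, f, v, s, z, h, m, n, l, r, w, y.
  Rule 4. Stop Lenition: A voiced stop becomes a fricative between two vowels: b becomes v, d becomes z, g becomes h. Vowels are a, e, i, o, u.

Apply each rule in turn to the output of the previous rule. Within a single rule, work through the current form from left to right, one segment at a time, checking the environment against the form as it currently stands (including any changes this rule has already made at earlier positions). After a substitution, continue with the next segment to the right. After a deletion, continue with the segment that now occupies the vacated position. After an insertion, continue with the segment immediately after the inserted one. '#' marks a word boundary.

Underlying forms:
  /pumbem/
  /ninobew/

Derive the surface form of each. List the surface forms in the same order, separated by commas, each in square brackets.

[pumbim], [ninoviw]

/pumbem/:
  Rule 1 Syncope: [pumbem] → [pumbm]
  Rule 2 Degemination: no change — [pumbm]
  Rule 3 Vowel Epenthesis: [pumbm] → [pumbim]
  Rule 4 Stop Lenition: no change — [pumbim]
/ninobew/:
  Rule 1 Syncope: [ninobew] → [ninobw]
  Rule 2 Degemination: no change — [ninobw]
  Rule 3 Vowel Epenthesis: [ninobw] → [ninobiw]
  Rule 4 Stop Lenition: [ninobiw] → [ninoviw]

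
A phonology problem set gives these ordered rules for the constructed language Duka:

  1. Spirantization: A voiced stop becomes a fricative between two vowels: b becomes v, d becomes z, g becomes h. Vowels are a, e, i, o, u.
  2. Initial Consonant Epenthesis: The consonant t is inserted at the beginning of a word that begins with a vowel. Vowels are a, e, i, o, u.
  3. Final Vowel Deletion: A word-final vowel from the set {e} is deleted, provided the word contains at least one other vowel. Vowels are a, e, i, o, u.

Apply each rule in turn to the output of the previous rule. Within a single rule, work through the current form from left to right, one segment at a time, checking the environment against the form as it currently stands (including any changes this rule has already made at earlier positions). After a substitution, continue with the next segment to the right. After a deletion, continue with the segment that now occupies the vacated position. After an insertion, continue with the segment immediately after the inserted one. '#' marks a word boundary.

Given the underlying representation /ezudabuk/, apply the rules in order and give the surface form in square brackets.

[tezuzavuk]

1 Spirantization: [ezudabuk] → [ezuzavuk]
2 Initial Consonant Epenthesis: [ezuzavuk] → [tezuzavuk]
3 Final Vowel Deletion: no change — [tezuzavuk]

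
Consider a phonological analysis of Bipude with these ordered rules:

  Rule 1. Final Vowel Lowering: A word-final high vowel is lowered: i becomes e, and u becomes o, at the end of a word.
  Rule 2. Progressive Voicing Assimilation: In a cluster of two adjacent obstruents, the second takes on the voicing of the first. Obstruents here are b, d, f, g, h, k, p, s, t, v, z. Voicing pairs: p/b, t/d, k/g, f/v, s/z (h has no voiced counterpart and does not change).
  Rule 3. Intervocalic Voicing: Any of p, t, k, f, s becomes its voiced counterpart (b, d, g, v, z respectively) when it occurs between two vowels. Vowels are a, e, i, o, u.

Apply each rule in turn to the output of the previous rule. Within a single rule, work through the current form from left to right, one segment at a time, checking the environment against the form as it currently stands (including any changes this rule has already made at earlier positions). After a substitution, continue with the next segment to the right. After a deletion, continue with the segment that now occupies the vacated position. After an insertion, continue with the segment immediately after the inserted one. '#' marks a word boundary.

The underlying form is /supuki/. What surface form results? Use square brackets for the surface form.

Rule 1 Final Vowel Lowering: [supuki] → [supuke]
Rule 2 Progressive Voicing Assimilation: no change — [supuke]
Rule 3 Intervocalic Voicing: [supuke] → [subuge]

[subuge]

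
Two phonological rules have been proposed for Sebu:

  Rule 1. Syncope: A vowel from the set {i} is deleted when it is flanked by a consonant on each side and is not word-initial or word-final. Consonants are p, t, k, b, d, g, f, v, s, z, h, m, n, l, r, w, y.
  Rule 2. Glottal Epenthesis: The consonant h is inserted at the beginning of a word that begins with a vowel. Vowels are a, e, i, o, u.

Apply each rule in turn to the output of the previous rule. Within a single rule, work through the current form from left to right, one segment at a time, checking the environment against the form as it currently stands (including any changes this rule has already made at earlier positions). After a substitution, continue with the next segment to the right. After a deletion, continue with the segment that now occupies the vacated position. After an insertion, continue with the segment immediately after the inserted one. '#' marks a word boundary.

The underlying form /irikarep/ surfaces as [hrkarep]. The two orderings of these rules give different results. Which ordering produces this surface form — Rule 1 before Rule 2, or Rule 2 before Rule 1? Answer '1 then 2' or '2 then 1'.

2 then 1

Order 1 then 2:
  1 Syncope: [irikarep] → [irkarep]
  2 Glottal Epenthesis: [irkarep] → [hirkarep]
  result: [hirkarep]
Order 2 then 1:
  2 Glottal Epenthesis: [irikarep] → [hirikarep]
  1 Syncope: [hirikarep] → [hrkarep]
  result: [hrkarep]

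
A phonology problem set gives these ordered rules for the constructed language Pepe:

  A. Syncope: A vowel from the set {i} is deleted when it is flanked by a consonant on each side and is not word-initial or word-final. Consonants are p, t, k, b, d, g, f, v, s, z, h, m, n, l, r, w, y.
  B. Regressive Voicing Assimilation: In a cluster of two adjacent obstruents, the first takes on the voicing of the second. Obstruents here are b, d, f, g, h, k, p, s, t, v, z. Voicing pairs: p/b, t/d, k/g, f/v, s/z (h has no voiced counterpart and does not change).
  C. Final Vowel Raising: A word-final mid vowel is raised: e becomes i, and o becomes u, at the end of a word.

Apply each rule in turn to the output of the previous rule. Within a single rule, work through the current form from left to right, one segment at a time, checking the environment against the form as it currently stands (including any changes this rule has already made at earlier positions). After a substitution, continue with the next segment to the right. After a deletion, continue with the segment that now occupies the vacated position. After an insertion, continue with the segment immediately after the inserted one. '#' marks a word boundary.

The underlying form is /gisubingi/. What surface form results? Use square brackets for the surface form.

[ksubngi]

A Syncope: [gisubingi] → [gsubngi]
B Regressive Voicing Assimilation: [gsubngi] → [ksubngi]
C Final Vowel Raising: no change — [ksubngi]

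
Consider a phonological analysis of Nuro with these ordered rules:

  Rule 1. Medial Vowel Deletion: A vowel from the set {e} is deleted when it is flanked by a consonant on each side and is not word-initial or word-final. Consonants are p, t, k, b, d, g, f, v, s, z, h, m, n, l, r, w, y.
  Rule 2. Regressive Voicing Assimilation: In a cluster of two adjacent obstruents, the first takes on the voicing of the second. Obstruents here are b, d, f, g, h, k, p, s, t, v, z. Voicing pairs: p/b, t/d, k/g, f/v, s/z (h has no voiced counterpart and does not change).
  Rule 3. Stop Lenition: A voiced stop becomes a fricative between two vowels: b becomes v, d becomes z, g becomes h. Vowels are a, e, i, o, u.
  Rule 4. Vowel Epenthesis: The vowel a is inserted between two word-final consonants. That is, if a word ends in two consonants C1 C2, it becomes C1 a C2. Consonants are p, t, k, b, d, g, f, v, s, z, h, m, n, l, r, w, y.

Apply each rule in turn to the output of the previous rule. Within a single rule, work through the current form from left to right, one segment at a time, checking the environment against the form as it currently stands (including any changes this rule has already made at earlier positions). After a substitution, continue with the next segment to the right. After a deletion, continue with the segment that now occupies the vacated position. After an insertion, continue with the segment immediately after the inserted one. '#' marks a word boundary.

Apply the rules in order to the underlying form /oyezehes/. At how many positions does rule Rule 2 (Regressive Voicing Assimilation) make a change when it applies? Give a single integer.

1

Rule 1 Medial Vowel Deletion: [oyezehes] → [oyzhs]
Rule 2 Regressive Voicing Assimilation: [oyzhs] → [oyshs]
Rule 3 Stop Lenition: no change — [oyshs]
Rule 4 Vowel Epenthesis: [oyshs] → [oyshas]
Rule Rule 2 changed 1 position(s).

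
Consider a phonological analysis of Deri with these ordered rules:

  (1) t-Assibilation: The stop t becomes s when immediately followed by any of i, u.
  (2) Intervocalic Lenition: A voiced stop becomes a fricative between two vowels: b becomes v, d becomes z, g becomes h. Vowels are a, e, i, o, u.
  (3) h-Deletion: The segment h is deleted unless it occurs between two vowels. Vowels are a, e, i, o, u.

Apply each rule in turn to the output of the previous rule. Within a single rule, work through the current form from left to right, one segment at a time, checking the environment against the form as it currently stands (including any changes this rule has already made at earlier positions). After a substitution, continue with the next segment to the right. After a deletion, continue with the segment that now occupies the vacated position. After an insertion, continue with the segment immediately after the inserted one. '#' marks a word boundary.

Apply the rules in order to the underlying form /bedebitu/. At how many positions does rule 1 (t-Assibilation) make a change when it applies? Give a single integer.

1

(1) t-Assibilation: [bedebitu] → [bedebisu]
(2) Intervocalic Lenition: [bedebisu] → [bezevisu]
(3) h-Deletion: no change — [bezevisu]
Rule 1 changed 1 position(s).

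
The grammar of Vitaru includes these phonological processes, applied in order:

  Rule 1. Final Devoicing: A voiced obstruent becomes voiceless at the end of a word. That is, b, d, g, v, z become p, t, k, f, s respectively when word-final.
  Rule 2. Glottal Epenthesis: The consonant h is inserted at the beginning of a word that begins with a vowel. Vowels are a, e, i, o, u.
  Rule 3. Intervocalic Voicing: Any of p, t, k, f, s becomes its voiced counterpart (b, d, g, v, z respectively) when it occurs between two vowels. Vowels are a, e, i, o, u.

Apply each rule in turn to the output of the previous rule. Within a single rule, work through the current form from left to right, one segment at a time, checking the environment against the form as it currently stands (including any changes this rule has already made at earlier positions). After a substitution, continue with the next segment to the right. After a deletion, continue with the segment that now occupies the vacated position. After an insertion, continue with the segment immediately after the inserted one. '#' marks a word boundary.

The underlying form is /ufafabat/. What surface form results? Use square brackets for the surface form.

[huvavabat]

Rule 1 Final Devoicing: no change — [ufafabat]
Rule 2 Glottal Epenthesis: [ufafabat] → [hufafabat]
Rule 3 Intervocalic Voicing: [hufafabat] → [huvavabat]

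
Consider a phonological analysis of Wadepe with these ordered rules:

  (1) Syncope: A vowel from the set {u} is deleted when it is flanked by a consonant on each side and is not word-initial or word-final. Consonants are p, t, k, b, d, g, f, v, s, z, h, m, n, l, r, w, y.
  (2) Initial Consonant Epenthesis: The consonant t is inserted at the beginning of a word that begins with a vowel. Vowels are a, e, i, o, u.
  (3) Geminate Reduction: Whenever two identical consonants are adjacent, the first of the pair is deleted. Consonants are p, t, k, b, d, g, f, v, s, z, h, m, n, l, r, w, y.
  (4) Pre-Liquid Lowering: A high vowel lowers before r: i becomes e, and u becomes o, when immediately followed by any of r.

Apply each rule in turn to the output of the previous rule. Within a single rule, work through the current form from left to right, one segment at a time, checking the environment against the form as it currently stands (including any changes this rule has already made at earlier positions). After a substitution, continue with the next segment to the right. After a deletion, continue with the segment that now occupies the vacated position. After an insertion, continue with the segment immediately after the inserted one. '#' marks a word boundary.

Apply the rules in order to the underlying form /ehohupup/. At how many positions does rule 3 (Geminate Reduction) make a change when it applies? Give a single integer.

(1) Syncope: [ehohupup] → [ehohpp]
(2) Initial Consonant Epenthesis: [ehohpp] → [tehohpp]
(3) Geminate Reduction: [tehohpp] → [tehohp]
(4) Pre-Liquid Lowering: no change — [tehohp]
Rule 3 changed 1 position(s).

1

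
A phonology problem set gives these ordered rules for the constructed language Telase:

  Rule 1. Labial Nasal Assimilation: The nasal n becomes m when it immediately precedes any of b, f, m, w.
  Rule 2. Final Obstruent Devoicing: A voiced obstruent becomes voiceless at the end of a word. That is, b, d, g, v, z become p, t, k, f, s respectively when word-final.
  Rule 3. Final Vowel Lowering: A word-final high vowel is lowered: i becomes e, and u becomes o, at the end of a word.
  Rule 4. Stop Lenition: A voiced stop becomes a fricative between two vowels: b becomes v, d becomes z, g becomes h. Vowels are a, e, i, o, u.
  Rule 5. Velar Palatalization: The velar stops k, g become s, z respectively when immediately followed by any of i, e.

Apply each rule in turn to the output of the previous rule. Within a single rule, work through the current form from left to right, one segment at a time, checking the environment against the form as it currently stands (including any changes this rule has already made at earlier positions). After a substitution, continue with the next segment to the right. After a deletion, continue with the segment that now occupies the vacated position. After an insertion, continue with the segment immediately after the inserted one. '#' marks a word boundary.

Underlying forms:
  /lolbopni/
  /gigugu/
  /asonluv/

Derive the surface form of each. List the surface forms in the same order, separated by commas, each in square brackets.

[lolbopne], [zihuho], [asonluf]

/lolbopni/:
  Rule 1 Labial Nasal Assimilation: no change — [lolbopni]
  Rule 2 Final Obstruent Devoicing: no change — [lolbopni]
  Rule 3 Final Vowel Lowering: [lolbopni] → [lolbopne]
  Rule 4 Stop Lenition: no change — [lolbopne]
  Rule 5 Velar Palatalization: no change — [lolbopne]
/gigugu/:
  Rule 1 Labial Nasal Assimilation: no change — [gigugu]
  Rule 2 Final Obstruent Devoicing: no change — [gigugu]
  Rule 3 Final Vowel Lowering: [gigugu] → [gigugo]
  Rule 4 Stop Lenition: [gigugo] → [gihuho]
  Rule 5 Velar Palatalization: [gihuho] → [zihuho]
/asonluv/:
  Rule 1 Labial Nasal Assimilation: no change — [asonluv]
  Rule 2 Final Obstruent Devoicing: [asonluv] → [asonluf]
  Rule 3 Final Vowel Lowering: no change — [asonluf]
  Rule 4 Stop Lenition: no change — [asonluf]
  Rule 5 Velar Palatalization: no change — [asonluf]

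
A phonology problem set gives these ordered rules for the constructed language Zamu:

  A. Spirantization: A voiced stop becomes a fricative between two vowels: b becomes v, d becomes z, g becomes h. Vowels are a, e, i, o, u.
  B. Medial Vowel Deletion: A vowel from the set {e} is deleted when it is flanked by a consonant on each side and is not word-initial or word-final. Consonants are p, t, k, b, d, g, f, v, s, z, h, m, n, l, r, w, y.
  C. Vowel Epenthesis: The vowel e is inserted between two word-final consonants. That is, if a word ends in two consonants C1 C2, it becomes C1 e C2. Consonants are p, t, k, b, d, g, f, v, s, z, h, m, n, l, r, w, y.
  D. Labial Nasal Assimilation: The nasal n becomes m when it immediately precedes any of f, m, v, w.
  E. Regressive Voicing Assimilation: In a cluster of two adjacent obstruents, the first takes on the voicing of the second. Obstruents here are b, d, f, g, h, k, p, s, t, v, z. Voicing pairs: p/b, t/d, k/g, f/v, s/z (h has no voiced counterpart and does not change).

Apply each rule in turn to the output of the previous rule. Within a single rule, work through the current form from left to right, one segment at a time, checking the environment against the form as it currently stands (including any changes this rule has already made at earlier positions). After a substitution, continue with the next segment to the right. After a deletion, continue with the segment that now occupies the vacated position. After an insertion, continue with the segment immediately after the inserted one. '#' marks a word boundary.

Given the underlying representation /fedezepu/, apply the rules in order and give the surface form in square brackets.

A Spirantization: [fedezepu] → [fezezepu]
B Medial Vowel Deletion: [fezezepu] → [fzzpu]
C Vowel Epenthesis: no change — [fzzpu]
D Labial Nasal Assimilation: no change — [fzzpu]
E Regressive Voicing Assimilation: [fzzpu] → [vzspu]

[vzspu]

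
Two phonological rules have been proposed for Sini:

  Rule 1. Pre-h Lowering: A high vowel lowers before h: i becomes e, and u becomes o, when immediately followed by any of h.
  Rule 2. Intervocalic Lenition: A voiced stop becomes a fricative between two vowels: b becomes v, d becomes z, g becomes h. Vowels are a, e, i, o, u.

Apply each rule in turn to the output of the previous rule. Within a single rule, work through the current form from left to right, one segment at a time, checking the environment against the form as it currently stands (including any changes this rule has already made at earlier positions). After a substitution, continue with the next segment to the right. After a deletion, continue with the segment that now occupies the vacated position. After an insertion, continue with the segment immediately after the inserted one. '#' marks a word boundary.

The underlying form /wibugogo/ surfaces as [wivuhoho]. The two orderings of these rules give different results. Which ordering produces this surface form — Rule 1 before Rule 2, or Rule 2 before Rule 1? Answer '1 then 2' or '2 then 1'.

Order 1 then 2:
  1 Pre-h Lowering: no change — [wibugogo]
  2 Intervocalic Lenition: [wibugogo] → [wivuhoho]
  result: [wivuhoho]
Order 2 then 1:
  2 Intervocalic Lenition: [wibugogo] → [wivuhoho]
  1 Pre-h Lowering: [wivuhoho] → [wivohoho]
  result: [wivohoho]

1 then 2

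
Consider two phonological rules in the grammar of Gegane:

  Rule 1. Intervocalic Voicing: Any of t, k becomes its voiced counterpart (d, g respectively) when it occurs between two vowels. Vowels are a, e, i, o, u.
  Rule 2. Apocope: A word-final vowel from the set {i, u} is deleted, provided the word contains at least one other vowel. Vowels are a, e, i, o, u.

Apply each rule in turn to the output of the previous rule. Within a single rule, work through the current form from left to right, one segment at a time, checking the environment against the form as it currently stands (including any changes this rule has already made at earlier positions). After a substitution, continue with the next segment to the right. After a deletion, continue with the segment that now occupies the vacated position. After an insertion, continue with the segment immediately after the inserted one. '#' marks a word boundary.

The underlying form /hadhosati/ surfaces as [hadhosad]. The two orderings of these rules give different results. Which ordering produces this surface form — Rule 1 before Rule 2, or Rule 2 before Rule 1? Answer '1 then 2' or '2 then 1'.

1 then 2

Order 1 then 2:
  1 Intervocalic Voicing: [hadhosati] → [hadhosadi]
  2 Apocope: [hadhosadi] → [hadhosad]
  result: [hadhosad]
Order 2 then 1:
  2 Apocope: [hadhosati] → [hadhosat]
  1 Intervocalic Voicing: no change — [hadhosat]
  result: [hadhosat]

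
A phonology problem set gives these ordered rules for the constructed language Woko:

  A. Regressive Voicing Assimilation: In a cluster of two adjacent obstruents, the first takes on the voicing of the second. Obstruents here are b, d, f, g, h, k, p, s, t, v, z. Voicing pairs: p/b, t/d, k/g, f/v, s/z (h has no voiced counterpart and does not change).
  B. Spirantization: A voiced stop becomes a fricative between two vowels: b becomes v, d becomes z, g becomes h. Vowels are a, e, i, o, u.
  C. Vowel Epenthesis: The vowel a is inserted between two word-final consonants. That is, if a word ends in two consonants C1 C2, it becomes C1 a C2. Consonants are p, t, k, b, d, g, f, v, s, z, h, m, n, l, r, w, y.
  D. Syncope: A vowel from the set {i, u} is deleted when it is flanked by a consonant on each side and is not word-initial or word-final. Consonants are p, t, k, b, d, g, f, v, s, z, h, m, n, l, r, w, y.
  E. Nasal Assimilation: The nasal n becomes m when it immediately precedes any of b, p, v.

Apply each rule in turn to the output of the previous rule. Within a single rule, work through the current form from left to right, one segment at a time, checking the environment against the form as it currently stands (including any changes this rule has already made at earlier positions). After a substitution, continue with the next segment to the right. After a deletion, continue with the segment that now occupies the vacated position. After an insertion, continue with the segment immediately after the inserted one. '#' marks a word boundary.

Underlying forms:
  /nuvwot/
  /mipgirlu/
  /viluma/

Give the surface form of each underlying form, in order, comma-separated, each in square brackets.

[mvwot], [mbgrlu], [vlma]

/nuvwot/:
  A Regressive Voicing Assimilation: no change — [nuvwot]
  B Spirantization: no change — [nuvwot]
  C Vowel Epenthesis: no change — [nuvwot]
  D Syncope: [nuvwot] → [nvwot]
  E Nasal Assimilation: [nvwot] → [mvwot]
/mipgirlu/:
  A Regressive Voicing Assimilation: [mipgirlu] → [mibgirlu]
  B Spirantization: no change — [mibgirlu]
  C Vowel Epenthesis: no change — [mibgirlu]
  D Syncope: [mibgirlu] → [mbgrlu]
  E Nasal Assimilation: no change — [mbgrlu]
/viluma/:
  A Regressive Voicing Assimilation: no change — [viluma]
  B Spirantization: no change — [viluma]
  C Vowel Epenthesis: no change — [viluma]
  D Syncope: [viluma] → [vlma]
  E Nasal Assimilation: no change — [vlma]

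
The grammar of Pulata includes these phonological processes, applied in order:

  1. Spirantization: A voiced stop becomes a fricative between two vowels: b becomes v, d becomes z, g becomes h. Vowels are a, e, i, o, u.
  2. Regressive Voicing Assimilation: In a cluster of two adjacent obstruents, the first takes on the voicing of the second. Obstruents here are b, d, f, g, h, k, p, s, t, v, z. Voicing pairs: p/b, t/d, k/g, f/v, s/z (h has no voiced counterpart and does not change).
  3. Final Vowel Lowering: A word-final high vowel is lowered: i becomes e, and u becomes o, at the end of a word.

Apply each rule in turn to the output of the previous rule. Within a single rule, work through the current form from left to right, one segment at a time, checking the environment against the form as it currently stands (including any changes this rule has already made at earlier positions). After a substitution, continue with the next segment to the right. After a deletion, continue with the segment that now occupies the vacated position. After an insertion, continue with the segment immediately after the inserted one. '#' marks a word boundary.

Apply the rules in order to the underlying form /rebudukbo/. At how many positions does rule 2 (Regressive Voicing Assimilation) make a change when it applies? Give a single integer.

1 Spirantization: [rebudukbo] → [revuzukbo]
2 Regressive Voicing Assimilation: [revuzukbo] → [revuzugbo]
3 Final Vowel Lowering: no change — [revuzugbo]
Rule 2 changed 1 position(s).

1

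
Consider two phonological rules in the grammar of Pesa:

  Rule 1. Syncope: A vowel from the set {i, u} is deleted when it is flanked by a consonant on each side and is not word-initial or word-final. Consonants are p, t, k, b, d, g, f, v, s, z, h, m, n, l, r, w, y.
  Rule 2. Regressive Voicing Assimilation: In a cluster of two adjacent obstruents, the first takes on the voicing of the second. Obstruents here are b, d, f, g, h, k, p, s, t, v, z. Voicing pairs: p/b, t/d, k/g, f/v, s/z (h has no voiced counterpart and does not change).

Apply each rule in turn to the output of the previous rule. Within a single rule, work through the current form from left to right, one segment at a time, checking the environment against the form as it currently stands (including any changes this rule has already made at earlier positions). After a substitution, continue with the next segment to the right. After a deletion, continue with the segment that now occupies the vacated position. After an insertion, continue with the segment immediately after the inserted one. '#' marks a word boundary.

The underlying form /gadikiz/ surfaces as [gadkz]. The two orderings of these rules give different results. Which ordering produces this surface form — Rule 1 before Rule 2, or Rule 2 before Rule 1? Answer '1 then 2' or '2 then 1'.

Order 1 then 2:
  1 Syncope: [gadikiz] → [gadkz]
  2 Regressive Voicing Assimilation: [gadkz] → [gatgz]
  result: [gatgz]
Order 2 then 1:
  2 Regressive Voicing Assimilation: no change — [gadikiz]
  1 Syncope: [gadikiz] → [gadkz]
  result: [gadkz]

2 then 1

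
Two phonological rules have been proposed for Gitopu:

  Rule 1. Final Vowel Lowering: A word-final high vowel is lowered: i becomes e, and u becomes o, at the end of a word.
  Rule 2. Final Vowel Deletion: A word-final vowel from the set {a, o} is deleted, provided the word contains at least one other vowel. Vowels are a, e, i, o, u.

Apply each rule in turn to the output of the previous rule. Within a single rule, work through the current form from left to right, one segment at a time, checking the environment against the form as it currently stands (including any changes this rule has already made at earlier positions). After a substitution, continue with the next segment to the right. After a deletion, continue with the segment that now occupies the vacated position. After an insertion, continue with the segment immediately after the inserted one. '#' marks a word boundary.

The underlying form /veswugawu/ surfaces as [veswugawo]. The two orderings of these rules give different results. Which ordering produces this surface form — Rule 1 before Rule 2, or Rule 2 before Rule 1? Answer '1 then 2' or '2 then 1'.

Order 1 then 2:
  1 Final Vowel Lowering: [veswugawu] → [veswugawo]
  2 Final Vowel Deletion: [veswugawo] → [veswugaw]
  result: [veswugaw]
Order 2 then 1:
  2 Final Vowel Deletion: no change — [veswugawu]
  1 Final Vowel Lowering: [veswugawu] → [veswugawo]
  result: [veswugawo]

2 then 1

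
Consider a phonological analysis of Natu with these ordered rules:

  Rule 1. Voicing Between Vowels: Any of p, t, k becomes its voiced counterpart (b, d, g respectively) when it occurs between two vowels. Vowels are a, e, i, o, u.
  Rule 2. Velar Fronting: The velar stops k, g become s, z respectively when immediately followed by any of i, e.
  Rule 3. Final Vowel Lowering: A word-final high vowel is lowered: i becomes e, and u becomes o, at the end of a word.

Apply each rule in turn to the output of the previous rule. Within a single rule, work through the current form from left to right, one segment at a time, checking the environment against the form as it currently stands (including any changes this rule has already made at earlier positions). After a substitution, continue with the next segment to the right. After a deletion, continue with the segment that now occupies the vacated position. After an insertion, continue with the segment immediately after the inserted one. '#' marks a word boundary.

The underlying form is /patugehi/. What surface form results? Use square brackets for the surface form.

Rule 1 Voicing Between Vowels: [patugehi] → [padugehi]
Rule 2 Velar Fronting: [padugehi] → [paduzehi]
Rule 3 Final Vowel Lowering: [paduzehi] → [paduzehe]

[paduzehe]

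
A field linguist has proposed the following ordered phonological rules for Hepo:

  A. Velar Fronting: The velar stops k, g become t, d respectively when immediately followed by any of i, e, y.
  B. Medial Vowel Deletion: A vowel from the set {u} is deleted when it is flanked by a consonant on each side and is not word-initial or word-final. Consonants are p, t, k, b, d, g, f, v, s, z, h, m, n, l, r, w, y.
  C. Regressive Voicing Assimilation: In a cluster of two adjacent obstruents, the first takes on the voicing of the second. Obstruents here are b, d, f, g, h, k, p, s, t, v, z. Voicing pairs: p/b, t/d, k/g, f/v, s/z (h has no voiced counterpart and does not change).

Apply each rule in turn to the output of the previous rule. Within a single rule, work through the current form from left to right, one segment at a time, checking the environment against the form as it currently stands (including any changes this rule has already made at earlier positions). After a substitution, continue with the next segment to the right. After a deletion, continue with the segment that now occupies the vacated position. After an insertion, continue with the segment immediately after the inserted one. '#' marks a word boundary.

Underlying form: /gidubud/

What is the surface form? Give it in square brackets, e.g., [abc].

[didbd]

A Velar Fronting: [gidubud] → [didubud]
B Medial Vowel Deletion: [didubud] → [didbd]
C Regressive Voicing Assimilation: no change — [didbd]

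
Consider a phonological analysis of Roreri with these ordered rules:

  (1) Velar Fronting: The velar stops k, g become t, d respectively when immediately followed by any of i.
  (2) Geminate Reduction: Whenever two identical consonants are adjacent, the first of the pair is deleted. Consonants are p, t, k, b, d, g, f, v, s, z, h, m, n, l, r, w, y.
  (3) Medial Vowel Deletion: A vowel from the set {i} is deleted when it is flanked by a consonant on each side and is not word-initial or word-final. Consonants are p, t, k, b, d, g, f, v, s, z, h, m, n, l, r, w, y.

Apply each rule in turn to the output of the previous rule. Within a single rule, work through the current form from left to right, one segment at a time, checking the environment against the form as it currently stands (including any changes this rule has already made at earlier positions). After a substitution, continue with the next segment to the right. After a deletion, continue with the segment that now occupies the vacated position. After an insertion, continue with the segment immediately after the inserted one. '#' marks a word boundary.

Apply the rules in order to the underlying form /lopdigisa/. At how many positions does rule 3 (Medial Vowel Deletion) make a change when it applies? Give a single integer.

(1) Velar Fronting: [lopdigisa] → [lopdidisa]
(2) Geminate Reduction: no change — [lopdidisa]
(3) Medial Vowel Deletion: [lopdidisa] → [lopddsa]
Rule 3 changed 2 position(s).

2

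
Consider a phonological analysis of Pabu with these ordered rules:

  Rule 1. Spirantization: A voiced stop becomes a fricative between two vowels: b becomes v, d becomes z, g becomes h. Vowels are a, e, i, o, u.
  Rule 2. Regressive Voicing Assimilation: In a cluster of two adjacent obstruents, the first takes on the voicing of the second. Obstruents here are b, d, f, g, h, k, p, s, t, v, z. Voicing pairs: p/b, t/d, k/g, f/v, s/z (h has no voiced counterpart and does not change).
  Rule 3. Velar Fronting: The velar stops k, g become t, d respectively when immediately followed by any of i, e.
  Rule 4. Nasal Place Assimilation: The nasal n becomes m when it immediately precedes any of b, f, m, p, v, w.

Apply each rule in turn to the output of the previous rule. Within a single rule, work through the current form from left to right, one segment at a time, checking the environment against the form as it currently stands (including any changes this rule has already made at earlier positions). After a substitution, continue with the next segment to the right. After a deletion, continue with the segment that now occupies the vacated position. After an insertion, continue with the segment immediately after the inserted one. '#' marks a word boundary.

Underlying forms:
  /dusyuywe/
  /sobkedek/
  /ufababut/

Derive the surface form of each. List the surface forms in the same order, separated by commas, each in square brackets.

/dusyuywe/:
  Rule 1 Spirantization: no change — [dusyuywe]
  Rule 2 Regressive Voicing Assimilation: no change — [dusyuywe]
  Rule 3 Velar Fronting: no change — [dusyuywe]
  Rule 4 Nasal Place Assimilation: no change — [dusyuywe]
/sobkedek/:
  Rule 1 Spirantization: [sobkedek] → [sobkezek]
  Rule 2 Regressive Voicing Assimilation: [sobkezek] → [sopkezek]
  Rule 3 Velar Fronting: [sopkezek] → [soptezek]
  Rule 4 Nasal Place Assimilation: no change — [soptezek]
/ufababut/:
  Rule 1 Spirantization: [ufababut] → [ufavavut]
  Rule 2 Regressive Voicing Assimilation: no change — [ufavavut]
  Rule 3 Velar Fronting: no change — [ufavavut]
  Rule 4 Nasal Place Assimilation: no change — [ufavavut]

[dusyuywe], [soptezek], [ufavavut]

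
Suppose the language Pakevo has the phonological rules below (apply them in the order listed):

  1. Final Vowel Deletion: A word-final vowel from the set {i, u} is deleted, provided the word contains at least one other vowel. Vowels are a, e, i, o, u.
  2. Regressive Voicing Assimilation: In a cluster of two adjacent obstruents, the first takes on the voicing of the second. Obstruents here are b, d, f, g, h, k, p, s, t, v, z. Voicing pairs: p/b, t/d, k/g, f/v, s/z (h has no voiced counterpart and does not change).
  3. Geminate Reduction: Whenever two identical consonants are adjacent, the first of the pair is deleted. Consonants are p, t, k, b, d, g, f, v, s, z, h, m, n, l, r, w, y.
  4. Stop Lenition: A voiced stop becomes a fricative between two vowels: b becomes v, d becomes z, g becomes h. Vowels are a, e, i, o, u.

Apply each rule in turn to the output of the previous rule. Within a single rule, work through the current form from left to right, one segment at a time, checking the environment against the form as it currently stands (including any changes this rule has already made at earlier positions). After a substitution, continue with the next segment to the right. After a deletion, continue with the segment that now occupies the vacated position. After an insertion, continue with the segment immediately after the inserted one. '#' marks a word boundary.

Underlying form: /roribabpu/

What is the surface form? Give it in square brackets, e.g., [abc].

[rorivap]

1 Final Vowel Deletion: [roribabpu] → [roribabp]
2 Regressive Voicing Assimilation: [roribabp] → [roribapp]
3 Geminate Reduction: [roribapp] → [roribap]
4 Stop Lenition: [roribap] → [rorivap]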